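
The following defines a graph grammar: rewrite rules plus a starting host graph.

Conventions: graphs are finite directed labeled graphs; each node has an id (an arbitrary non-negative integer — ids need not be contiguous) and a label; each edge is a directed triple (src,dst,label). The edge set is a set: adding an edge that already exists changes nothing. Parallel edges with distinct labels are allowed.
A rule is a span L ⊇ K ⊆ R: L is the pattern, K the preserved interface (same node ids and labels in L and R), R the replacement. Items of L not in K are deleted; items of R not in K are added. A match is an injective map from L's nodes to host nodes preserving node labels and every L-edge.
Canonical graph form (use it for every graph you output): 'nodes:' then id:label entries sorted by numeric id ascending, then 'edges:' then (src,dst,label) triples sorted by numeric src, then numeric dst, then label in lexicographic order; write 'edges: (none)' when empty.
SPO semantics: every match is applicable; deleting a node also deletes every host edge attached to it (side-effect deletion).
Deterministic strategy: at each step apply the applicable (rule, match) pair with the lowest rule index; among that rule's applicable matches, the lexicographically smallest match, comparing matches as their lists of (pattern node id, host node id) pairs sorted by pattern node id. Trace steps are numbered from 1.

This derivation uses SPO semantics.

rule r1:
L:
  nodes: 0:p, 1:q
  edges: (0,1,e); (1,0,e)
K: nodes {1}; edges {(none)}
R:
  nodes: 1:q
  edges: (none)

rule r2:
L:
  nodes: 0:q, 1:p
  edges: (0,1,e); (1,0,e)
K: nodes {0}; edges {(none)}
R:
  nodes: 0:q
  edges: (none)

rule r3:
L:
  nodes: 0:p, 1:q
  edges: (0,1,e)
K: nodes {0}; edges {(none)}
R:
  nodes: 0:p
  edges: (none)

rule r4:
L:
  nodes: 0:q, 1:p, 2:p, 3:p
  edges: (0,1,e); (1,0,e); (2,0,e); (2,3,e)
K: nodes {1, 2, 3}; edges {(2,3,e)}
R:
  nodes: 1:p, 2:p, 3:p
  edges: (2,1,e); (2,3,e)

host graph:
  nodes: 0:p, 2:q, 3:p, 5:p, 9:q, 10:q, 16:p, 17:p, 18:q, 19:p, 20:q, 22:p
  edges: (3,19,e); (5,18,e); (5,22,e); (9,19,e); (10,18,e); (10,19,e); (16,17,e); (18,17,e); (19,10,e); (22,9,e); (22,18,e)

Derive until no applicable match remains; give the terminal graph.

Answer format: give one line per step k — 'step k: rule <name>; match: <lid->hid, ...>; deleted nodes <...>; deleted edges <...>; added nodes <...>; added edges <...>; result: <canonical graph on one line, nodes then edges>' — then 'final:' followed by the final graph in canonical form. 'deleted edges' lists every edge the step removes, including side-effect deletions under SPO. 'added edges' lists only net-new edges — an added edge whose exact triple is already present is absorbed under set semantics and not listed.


step 1: rule r1; match: 0->19, 1->10; deleted nodes 19; deleted edges (3,19,e); (9,19,e); (10,19,e); (19,10,e); added nodes (none); added edges (none); result: nodes: 0:p, 2:q, 3:p, 5:p, 9:q, 10:q, 16:p, 17:p, 18:q, 20:q, 22:p edges: (5,18,e); (5,22,e); (10,18,e); (16,17,e); (18,17,e); (22,9,e); (22,18,e)
step 2: rule r3; match: 0->5, 1->18; deleted nodes 18; deleted edges (5,18,e); (10,18,e); (18,17,e); (22,18,e); added nodes (none); added edges (none); result: nodes: 0:p, 2:q, 3:p, 5:p, 9:q, 10:q, 16:p, 17:p, 20:q, 22:p edges: (5,22,e); (16,17,e); (22,9,e)
step 3: rule r3; match: 0->22, 1->9; deleted nodes 9; deleted edges (22,9,e); added nodes (none); added edges (none); result: nodes: 0:p, 2:q, 3:p, 5:p, 10:q, 16:p, 17:p, 20:q, 22:p edges: (5,22,e); (16,17,e)
final:
nodes: 0:p, 2:q, 3:p, 5:p, 10:q, 16:p, 17:p, 20:q, 22:p
edges: (5,22,e); (16,17,e)


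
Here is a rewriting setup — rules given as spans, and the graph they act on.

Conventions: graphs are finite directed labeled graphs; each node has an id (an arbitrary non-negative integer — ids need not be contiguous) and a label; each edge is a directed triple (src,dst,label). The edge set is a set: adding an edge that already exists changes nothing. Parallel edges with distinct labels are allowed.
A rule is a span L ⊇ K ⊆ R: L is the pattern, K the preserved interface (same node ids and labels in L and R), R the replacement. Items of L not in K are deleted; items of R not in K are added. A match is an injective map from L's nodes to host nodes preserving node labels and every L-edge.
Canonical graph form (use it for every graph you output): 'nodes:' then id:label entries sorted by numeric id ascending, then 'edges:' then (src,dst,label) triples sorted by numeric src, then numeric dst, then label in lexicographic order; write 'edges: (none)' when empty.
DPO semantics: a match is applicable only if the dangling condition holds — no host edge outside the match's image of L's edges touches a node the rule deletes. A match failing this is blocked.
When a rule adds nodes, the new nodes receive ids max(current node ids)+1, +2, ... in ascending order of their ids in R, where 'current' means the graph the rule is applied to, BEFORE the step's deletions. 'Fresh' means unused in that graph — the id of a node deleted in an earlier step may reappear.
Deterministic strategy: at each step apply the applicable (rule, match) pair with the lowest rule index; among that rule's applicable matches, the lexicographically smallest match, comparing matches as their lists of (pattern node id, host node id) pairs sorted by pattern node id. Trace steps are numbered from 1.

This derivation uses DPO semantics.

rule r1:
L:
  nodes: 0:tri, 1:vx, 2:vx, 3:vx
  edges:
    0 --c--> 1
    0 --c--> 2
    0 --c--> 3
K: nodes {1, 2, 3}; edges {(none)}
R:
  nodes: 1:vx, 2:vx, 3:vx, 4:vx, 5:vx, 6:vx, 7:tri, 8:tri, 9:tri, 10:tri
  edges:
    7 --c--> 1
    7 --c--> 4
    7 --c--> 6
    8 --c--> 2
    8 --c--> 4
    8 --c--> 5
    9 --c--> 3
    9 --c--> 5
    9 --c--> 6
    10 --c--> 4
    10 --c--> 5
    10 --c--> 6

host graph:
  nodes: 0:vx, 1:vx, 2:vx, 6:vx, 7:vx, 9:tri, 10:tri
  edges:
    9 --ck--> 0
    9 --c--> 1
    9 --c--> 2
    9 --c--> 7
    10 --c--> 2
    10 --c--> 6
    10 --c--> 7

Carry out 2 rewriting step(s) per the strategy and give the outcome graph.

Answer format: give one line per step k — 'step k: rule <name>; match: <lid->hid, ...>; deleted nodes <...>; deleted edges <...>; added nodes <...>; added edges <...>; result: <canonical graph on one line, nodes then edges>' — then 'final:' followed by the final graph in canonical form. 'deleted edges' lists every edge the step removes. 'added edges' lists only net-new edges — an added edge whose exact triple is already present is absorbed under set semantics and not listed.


step 1: rule r1; match: 0->10, 1->2, 2->6, 3->7; deleted nodes 10; deleted edges (10,2,c); (10,6,c); (10,7,c); added nodes 11, 12, 13, 14, 15, 16, 17; added edges (14,2,c); (14,11,c); (14,13,c); (15,6,c); (15,11,c); (15,12,c); (16,7,c); (16,12,c); (16,13,c); (17,11,c); (17,12,c); (17,13,c); result: nodes: 0:vx, 1:vx, 2:vx, 6:vx, 7:vx, 9:tri, 11:vx, 12:vx, 13:vx, 14:tri, 15:tri, 16:tri, 17:tri edges: (9,0,ck); (9,1,c); (9,2,c); (9,7,c); (14,2,c); (14,11,c); (14,13,c); (15,6,c); (15,11,c); (15,12,c); (16,7,c); (16,12,c); (16,13,c); (17,11,c); (17,12,c); (17,13,c)
step 2: rule r1; match: 0->14, 1->2, 2->11, 3->13; deleted nodes 14; deleted edges (14,2,c); (14,11,c); (14,13,c); added nodes 18, 19, 20, 21, 22, 23, 24; added edges (21,2,c); (21,18,c); (21,20,c); (22,11,c); (22,18,c); (22,19,c); (23,13,c); (23,19,c); (23,20,c); (24,18,c); (24,19,c); (24,20,c); result: nodes: 0:vx, 1:vx, 2:vx, 6:vx, 7:vx, 9:tri, 11:vx, 12:vx, 13:vx, 15:tri, 16:tri, 17:tri, 18:vx, 19:vx, 20:vx, 21:tri, 22:tri, 23:tri, 24:tri edges: (9,0,ck); (9,1,c); (9,2,c); (9,7,c); (15,6,c); (15,11,c); (15,12,c); (16,7,c); (16,12,c); (16,13,c); (17,11,c); (17,12,c); (17,13,c); (21,2,c); (21,18,c); (21,20,c); (22,11,c); (22,18,c); (22,19,c); (23,13,c); (23,19,c); (23,20,c); (24,18,c); (24,19,c); (24,20,c)
final:
nodes: 0:vx, 1:vx, 2:vx, 6:vx, 7:vx, 9:tri, 11:vx, 12:vx, 13:vx, 15:tri, 16:tri, 17:tri, 18:vx, 19:vx, 20:vx, 21:tri, 22:tri, 23:tri, 24:tri
edges: (9,0,ck); (9,1,c); (9,2,c); (9,7,c); (15,6,c); (15,11,c); (15,12,c); (16,7,c); (16,12,c); (16,13,c); (17,11,c); (17,12,c); (17,13,c); (21,2,c); (21,18,c); (21,20,c); (22,11,c); (22,18,c); (22,19,c); (23,13,c); (23,19,c); (23,20,c); (24,18,c); (24,19,c); (24,20,c)


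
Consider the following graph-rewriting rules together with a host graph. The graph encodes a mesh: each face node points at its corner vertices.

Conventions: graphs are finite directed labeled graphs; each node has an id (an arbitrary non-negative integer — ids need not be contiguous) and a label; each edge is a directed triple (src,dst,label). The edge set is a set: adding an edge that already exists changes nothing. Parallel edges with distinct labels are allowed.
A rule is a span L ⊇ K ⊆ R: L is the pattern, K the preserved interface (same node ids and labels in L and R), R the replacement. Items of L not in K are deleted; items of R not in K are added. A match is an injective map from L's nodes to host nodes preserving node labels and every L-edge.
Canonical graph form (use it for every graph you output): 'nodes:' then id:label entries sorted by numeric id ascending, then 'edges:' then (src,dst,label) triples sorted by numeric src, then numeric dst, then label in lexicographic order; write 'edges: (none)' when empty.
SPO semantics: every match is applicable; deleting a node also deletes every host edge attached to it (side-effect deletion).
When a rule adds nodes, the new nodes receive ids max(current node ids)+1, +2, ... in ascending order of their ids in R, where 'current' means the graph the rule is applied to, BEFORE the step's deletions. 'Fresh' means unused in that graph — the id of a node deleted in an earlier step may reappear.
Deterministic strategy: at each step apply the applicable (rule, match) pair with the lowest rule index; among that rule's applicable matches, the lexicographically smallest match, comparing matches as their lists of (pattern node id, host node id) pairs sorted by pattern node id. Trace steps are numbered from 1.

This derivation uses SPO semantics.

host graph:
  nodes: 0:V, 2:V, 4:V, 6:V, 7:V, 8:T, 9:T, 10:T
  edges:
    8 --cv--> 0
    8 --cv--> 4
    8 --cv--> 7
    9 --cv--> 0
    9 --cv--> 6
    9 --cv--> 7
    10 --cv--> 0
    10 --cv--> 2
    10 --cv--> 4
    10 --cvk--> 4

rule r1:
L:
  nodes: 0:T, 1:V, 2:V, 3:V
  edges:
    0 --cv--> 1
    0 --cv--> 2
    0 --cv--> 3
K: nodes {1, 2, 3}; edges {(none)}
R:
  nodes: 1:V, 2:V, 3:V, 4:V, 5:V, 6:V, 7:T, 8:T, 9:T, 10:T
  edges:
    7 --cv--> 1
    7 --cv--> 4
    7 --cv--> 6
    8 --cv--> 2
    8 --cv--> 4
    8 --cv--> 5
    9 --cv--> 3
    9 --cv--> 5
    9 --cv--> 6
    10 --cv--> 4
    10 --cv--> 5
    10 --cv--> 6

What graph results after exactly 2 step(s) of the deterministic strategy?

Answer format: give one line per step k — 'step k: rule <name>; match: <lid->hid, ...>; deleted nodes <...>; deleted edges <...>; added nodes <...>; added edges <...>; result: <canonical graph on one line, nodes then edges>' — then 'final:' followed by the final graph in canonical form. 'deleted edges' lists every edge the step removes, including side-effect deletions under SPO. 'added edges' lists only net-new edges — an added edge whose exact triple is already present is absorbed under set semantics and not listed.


step 1: rule r1; match: 0->8, 1->0, 2->4, 3->7; deleted nodes 8; deleted edges (8,0,cv); (8,4,cv); (8,7,cv); added nodes 11, 12, 13, 14, 15, 16, 17; added edges (14,0,cv); (14,11,cv); (14,13,cv); (15,4,cv); (15,11,cv); (15,12,cv); (16,7,cv); (16,12,cv); (16,13,cv); (17,11,cv); (17,12,cv); (17,13,cv); result: nodes: 0:V, 2:V, 4:V, 6:V, 7:V, 9:T, 10:T, 11:V, 12:V, 13:V, 14:T, 15:T, 16:T, 17:T edges: (9,0,cv); (9,6,cv); (9,7,cv); (10,0,cv); (10,2,cv); (10,4,cv); (10,4,cvk); (14,0,cv); (14,11,cv); (14,13,cv); (15,4,cv); (15,11,cv); (15,12,cv); (16,7,cv); (16,12,cv); (16,13,cv); (17,11,cv); (17,12,cv); (17,13,cv)
step 2: rule r1; match: 0->9, 1->0, 2->6, 3->7; deleted nodes 9; deleted edges (9,0,cv); (9,6,cv); (9,7,cv); added nodes 18, 19, 20, 21, 22, 23, 24; added edges (21,0,cv); (21,18,cv); (21,20,cv); (22,6,cv); (22,18,cv); (22,19,cv); (23,7,cv); (23,19,cv); (23,20,cv); (24,18,cv); (24,19,cv); (24,20,cv); result: nodes: 0:V, 2:V, 4:V, 6:V, 7:V, 10:T, 11:V, 12:V, 13:V, 14:T, 15:T, 16:T, 17:T, 18:V, 19:V, 20:V, 21:T, 22:T, 23:T, 24:T edges: (10,0,cv); (10,2,cv); (10,4,cv); (10,4,cvk); (14,0,cv); (14,11,cv); (14,13,cv); (15,4,cv); (15,11,cv); (15,12,cv); (16,7,cv); (16,12,cv); (16,13,cv); (17,11,cv); (17,12,cv); (17,13,cv); (21,0,cv); (21,18,cv); (21,20,cv); (22,6,cv); (22,18,cv); (22,19,cv); (23,7,cv); (23,19,cv); (23,20,cv); (24,18,cv); (24,19,cv); (24,20,cv)
final:
nodes: 0:V, 2:V, 4:V, 6:V, 7:V, 10:T, 11:V, 12:V, 13:V, 14:T, 15:T, 16:T, 17:T, 18:V, 19:V, 20:V, 21:T, 22:T, 23:T, 24:T
edges: (10,0,cv); (10,2,cv); (10,4,cv); (10,4,cvk); (14,0,cv); (14,11,cv); (14,13,cv); (15,4,cv); (15,11,cv); (15,12,cv); (16,7,cv); (16,12,cv); (16,13,cv); (17,11,cv); (17,12,cv); (17,13,cv); (21,0,cv); (21,18,cv); (21,20,cv); (22,6,cv); (22,18,cv); (22,19,cv); (23,7,cv); (23,19,cv); (23,20,cv); (24,18,cv); (24,19,cv); (24,20,cv)


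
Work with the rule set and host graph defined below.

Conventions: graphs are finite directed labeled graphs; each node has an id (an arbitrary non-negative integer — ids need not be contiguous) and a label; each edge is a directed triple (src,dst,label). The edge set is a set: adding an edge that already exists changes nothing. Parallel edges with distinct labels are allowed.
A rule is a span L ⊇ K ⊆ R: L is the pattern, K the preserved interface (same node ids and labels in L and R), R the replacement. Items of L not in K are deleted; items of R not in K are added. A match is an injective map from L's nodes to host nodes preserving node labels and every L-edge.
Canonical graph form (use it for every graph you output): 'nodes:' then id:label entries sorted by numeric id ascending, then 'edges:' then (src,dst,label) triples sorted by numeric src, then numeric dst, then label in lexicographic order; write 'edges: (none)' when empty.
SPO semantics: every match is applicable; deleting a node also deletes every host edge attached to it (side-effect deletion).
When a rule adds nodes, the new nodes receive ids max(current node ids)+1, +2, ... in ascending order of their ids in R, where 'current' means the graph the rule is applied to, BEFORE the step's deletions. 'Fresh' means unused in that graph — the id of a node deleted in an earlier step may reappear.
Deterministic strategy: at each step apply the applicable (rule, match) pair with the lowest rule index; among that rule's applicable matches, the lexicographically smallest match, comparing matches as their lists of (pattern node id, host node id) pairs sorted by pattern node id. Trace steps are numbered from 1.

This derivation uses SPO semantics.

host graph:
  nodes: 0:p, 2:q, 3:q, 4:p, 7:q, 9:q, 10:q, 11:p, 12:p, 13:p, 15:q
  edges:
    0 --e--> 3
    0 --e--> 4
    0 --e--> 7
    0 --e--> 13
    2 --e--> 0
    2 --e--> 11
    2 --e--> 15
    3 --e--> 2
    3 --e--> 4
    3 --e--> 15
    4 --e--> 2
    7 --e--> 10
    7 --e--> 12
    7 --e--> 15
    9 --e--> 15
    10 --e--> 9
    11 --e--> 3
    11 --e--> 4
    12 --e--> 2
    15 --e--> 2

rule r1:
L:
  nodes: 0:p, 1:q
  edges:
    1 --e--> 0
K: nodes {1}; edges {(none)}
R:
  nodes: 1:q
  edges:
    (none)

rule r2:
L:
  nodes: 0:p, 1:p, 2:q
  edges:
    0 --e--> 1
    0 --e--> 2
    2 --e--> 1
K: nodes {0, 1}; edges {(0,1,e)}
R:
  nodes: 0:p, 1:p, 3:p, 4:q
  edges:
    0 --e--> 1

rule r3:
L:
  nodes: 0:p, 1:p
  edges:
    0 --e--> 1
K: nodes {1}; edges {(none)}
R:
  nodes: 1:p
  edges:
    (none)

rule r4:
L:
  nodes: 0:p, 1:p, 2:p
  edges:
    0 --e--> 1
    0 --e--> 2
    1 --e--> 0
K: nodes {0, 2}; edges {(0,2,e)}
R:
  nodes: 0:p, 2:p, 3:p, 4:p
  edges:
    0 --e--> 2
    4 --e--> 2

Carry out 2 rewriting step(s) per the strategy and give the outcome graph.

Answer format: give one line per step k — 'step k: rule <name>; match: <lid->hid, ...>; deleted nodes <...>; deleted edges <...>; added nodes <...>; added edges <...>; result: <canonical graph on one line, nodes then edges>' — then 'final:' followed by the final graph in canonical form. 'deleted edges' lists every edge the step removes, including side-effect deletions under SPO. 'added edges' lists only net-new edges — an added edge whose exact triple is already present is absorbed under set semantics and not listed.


step 1: rule r1; match: 0->0, 1->2; deleted nodes 0; deleted edges (0,3,e); (0,4,e); (0,7,e); (0,13,e); (2,0,e); added nodes (none); added edges (none); result: nodes: 2:q, 3:q, 4:p, 7:q, 9:q, 10:q, 11:p, 12:p, 13:p, 15:q edges: (2,11,e); (2,15,e); (3,2,e); (3,4,e); (3,15,e); (4,2,e); (7,10,e); (7,12,e); (7,15,e); (9,15,e); (10,9,e); (11,3,e); (11,4,e); (12,2,e); (15,2,e)
step 2: rule r1; match: 0->4, 1->3; deleted nodes 4; deleted edges (3,4,e); (4,2,e); (11,4,e); added nodes (none); added edges (none); result: nodes: 2:q, 3:q, 7:q, 9:q, 10:q, 11:p, 12:p, 13:p, 15:q edges: (2,11,e); (2,15,e); (3,2,e); (3,15,e); (7,10,e); (7,12,e); (7,15,e); (9,15,e); (10,9,e); (11,3,e); (12,2,e); (15,2,e)
final:
nodes: 2:q, 3:q, 7:q, 9:q, 10:q, 11:p, 12:p, 13:p, 15:q
edges: (2,11,e); (2,15,e); (3,2,e); (3,15,e); (7,10,e); (7,12,e); (7,15,e); (9,15,e); (10,9,e); (11,3,e); (12,2,e); (15,2,e)


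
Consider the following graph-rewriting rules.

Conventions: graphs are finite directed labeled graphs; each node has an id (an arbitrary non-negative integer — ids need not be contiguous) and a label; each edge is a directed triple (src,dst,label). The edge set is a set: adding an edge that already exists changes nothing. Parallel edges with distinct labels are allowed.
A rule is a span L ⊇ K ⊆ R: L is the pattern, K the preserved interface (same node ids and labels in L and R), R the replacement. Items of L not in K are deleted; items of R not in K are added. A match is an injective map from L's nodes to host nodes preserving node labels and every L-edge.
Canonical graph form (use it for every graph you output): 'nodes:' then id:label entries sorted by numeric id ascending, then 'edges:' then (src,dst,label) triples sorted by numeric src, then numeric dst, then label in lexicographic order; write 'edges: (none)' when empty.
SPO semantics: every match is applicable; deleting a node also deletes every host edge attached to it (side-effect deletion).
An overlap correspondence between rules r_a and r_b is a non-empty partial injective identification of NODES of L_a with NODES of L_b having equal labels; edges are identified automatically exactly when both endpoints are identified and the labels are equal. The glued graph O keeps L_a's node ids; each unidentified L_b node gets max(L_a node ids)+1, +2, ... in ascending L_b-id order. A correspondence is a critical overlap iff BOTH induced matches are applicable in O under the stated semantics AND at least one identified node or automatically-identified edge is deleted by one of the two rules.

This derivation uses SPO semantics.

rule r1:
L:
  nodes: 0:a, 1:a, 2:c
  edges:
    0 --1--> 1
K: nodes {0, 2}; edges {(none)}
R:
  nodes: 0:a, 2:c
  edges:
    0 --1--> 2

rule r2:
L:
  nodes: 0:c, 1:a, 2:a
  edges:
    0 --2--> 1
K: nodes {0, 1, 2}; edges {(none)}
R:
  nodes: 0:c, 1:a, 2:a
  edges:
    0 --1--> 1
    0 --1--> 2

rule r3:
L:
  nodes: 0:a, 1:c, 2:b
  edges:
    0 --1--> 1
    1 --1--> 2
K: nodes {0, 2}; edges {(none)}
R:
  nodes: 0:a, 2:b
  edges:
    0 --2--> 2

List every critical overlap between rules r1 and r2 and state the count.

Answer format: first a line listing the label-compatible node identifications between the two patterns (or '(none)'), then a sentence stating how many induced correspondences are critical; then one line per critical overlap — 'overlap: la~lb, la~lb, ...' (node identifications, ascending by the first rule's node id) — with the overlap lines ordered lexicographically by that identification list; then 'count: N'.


label-compatible node identifications between L(r1) and L(r2): 0~1, 0~2, 1~1, 1~2, 2~0
8 of the induced correspondences are critical overlaps of r1 and r2.
overlap: 0~1, 1~2
overlap: 0~1, 1~2, 2~0
overlap: 0~2, 1~1
overlap: 0~2, 1~1, 2~0
overlap: 1~1
overlap: 1~1, 2~0
overlap: 1~2
overlap: 1~2, 2~0
count: 8


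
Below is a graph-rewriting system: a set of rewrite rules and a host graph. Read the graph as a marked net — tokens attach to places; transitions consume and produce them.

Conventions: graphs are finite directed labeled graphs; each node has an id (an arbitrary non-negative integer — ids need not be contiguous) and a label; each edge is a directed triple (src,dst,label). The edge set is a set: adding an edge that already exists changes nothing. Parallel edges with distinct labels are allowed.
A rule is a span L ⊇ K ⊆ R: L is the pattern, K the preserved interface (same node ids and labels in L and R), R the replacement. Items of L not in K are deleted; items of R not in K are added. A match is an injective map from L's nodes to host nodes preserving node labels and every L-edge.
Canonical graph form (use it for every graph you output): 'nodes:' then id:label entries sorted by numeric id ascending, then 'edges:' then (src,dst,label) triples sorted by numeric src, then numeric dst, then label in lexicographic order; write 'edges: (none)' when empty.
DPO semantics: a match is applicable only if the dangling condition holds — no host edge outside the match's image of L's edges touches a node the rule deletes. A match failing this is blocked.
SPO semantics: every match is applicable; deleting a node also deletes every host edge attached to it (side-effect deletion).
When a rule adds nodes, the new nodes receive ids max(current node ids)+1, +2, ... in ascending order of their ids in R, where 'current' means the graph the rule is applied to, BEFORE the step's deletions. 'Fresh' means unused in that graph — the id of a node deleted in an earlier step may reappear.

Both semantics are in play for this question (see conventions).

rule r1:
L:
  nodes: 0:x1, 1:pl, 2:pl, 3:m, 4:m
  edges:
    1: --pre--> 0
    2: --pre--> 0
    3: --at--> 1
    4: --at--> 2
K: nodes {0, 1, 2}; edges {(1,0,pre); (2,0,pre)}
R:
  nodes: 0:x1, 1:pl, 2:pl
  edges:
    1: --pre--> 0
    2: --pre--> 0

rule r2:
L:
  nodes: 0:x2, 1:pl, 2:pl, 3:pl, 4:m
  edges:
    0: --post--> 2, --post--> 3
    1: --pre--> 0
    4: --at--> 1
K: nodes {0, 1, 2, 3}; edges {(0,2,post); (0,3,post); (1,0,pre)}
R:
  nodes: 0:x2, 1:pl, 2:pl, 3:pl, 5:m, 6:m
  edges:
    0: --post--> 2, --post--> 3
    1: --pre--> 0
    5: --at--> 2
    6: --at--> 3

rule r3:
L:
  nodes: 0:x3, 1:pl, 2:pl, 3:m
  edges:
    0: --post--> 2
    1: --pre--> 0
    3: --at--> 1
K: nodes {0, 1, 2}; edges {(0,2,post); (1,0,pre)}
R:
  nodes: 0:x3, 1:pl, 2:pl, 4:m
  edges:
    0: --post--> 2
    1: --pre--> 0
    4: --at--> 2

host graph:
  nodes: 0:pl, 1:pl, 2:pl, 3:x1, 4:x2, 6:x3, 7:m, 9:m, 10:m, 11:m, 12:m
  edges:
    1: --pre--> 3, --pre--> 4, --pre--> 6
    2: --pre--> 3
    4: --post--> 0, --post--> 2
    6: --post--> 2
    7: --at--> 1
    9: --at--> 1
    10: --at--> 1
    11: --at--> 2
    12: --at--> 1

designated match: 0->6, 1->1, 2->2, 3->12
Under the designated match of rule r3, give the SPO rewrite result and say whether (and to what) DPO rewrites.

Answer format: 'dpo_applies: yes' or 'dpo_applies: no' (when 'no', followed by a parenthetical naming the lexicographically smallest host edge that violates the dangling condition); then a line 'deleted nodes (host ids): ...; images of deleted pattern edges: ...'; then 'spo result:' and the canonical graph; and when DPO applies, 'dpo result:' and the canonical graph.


dpo_applies: yes
deleted nodes (host ids): 12; images of deleted pattern edges: (12,1,at)
spo result:
nodes: 0:pl, 1:pl, 2:pl, 3:x1, 4:x2, 6:x3, 7:m, 9:m, 10:m, 11:m, 13:m
edges: (1,3,pre); (1,4,pre); (1,6,pre); (2,3,pre); (4,0,post); (4,2,post); (6,2,post); (7,1,at); (9,1,at); (10,1,at); (11,2,at); (13,2,at)
dpo result:
nodes: 0:pl, 1:pl, 2:pl, 3:x1, 4:x2, 6:x3, 7:m, 9:m, 10:m, 11:m, 13:m
edges: (1,3,pre); (1,4,pre); (1,6,pre); (2,3,pre); (4,0,post); (4,2,post); (6,2,post); (7,1,at); (9,1,at); (10,1,at); (11,2,at); (13,2,at)


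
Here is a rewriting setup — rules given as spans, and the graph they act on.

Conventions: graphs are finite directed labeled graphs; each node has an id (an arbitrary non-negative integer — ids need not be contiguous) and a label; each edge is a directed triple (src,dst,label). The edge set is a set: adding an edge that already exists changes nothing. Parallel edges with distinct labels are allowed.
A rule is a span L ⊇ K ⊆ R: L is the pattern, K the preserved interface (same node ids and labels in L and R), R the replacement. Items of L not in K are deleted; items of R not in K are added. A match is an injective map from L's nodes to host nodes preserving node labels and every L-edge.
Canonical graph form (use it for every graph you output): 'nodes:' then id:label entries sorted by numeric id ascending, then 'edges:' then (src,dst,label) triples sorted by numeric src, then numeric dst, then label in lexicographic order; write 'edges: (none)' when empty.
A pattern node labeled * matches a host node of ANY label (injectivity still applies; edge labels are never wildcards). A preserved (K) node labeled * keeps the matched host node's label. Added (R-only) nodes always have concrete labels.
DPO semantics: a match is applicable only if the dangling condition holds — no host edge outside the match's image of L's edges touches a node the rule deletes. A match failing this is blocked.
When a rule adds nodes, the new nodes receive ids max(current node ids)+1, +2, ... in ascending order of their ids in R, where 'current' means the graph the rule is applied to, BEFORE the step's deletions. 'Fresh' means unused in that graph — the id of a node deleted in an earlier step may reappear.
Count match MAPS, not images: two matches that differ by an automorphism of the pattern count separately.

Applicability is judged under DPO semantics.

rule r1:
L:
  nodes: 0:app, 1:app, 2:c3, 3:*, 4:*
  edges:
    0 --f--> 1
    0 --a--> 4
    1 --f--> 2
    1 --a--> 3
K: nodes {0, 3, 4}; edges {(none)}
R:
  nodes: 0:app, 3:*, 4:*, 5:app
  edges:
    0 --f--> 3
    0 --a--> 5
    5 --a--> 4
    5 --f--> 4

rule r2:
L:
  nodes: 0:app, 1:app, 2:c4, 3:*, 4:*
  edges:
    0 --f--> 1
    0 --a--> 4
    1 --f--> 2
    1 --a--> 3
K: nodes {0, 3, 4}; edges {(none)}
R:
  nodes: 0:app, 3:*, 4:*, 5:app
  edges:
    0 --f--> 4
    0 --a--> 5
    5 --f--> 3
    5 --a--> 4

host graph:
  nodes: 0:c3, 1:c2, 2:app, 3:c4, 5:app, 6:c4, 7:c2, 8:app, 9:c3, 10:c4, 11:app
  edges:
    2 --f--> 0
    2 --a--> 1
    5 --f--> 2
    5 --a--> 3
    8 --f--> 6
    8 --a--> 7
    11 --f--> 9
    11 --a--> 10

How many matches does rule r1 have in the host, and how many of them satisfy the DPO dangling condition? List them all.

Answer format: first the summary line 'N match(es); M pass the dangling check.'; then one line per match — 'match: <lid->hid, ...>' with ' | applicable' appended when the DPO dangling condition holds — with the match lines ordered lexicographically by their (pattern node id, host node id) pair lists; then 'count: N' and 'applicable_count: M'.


1 match(es); 1 pass the dangling check.
match: 0->5, 1->2, 2->0, 3->1, 4->3 | applicable
count: 1
applicable_count: 1


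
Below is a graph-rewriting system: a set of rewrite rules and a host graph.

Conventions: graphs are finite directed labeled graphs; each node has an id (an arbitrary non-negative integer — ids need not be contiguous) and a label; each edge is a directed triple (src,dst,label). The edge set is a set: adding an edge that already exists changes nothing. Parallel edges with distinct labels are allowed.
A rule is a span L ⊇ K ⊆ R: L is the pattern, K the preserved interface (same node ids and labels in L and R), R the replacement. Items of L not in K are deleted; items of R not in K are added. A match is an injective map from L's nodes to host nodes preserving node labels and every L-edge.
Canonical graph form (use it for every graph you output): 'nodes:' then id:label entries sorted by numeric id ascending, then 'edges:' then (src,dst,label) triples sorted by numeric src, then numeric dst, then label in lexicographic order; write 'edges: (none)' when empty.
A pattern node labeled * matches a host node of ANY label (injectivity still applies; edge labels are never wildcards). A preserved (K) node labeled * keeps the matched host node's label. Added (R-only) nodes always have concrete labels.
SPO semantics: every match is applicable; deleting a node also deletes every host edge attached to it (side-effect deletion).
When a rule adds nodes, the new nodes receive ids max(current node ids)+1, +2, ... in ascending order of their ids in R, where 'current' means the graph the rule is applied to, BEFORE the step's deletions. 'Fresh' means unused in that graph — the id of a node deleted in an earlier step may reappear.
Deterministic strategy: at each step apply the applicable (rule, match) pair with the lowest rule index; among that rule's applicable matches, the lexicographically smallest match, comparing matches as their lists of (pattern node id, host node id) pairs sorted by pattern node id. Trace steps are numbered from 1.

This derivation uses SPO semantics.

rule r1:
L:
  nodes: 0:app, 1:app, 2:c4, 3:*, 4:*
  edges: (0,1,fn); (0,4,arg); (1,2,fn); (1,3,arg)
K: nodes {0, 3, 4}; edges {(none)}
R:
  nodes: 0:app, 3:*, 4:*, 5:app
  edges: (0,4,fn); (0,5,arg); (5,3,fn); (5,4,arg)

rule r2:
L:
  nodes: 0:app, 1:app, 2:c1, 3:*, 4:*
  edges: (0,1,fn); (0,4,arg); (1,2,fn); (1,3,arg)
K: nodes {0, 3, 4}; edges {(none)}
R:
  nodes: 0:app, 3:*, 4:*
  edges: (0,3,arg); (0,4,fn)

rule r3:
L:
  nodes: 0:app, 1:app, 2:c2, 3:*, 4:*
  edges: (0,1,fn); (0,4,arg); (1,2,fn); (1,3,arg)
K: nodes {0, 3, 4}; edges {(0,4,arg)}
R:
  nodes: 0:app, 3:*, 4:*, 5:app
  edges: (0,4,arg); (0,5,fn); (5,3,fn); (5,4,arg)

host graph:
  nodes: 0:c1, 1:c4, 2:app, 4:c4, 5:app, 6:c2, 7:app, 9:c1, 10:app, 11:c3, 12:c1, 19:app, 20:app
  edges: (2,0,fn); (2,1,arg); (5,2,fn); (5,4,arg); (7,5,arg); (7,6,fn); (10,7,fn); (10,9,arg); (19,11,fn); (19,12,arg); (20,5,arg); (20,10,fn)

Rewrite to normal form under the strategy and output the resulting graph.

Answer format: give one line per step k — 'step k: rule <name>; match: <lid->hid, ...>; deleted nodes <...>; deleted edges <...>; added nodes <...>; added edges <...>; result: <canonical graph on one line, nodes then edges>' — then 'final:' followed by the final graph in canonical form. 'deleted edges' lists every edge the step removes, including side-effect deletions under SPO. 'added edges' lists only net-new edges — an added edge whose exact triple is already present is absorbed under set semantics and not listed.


step 1: rule r2; match: 0->5, 1->2, 2->0, 3->1, 4->4; deleted nodes 0, 2; deleted edges (2,0,fn); (2,1,arg); (5,2,fn); (5,4,arg); added nodes (none); added edges (5,1,arg); (5,4,fn); result: nodes: 1:c4, 4:c4, 5:app, 6:c2, 7:app, 9:c1, 10:app, 11:c3, 12:c1, 19:app, 20:app edges: (5,1,arg); (5,4,fn); (7,5,arg); (7,6,fn); (10,7,fn); (10,9,arg); (19,11,fn); (19,12,arg); (20,5,arg); (20,10,fn)
step 2: rule r3; match: 0->10, 1->7, 2->6, 3->5, 4->9; deleted nodes 6, 7; deleted edges (7,5,arg); (7,6,fn); (10,7,fn); added nodes 21; added edges (10,21,fn); (21,5,fn); (21,9,arg); result: nodes: 1:c4, 4:c4, 5:app, 9:c1, 10:app, 11:c3, 12:c1, 19:app, 20:app, 21:app edges: (5,1,arg); (5,4,fn); (10,9,arg); (10,21,fn); (19,11,fn); (19,12,arg); (20,5,arg); (20,10,fn); (21,5,fn); (21,9,arg)
step 3: rule r1; match: 0->21, 1->5, 2->4, 3->1, 4->9; deleted nodes 4, 5; deleted edges (5,1,arg); (5,4,fn); (20,5,arg); (21,5,fn); (21,9,arg); added nodes 22; added edges (21,9,fn); (21,22,arg); (22,1,fn); (22,9,arg); result: nodes: 1:c4, 9:c1, 10:app, 11:c3, 12:c1, 19:app, 20:app, 21:app, 22:app edges: (10,9,arg); (10,21,fn); (19,11,fn); (19,12,arg); (20,10,fn); (21,9,fn); (21,22,arg); (22,1,fn); (22,9,arg)
final:
nodes: 1:c4, 9:c1, 10:app, 11:c3, 12:c1, 19:app, 20:app, 21:app, 22:app
edges: (10,9,arg); (10,21,fn); (19,11,fn); (19,12,arg); (20,10,fn); (21,9,fn); (21,22,arg); (22,1,fn); (22,9,arg)


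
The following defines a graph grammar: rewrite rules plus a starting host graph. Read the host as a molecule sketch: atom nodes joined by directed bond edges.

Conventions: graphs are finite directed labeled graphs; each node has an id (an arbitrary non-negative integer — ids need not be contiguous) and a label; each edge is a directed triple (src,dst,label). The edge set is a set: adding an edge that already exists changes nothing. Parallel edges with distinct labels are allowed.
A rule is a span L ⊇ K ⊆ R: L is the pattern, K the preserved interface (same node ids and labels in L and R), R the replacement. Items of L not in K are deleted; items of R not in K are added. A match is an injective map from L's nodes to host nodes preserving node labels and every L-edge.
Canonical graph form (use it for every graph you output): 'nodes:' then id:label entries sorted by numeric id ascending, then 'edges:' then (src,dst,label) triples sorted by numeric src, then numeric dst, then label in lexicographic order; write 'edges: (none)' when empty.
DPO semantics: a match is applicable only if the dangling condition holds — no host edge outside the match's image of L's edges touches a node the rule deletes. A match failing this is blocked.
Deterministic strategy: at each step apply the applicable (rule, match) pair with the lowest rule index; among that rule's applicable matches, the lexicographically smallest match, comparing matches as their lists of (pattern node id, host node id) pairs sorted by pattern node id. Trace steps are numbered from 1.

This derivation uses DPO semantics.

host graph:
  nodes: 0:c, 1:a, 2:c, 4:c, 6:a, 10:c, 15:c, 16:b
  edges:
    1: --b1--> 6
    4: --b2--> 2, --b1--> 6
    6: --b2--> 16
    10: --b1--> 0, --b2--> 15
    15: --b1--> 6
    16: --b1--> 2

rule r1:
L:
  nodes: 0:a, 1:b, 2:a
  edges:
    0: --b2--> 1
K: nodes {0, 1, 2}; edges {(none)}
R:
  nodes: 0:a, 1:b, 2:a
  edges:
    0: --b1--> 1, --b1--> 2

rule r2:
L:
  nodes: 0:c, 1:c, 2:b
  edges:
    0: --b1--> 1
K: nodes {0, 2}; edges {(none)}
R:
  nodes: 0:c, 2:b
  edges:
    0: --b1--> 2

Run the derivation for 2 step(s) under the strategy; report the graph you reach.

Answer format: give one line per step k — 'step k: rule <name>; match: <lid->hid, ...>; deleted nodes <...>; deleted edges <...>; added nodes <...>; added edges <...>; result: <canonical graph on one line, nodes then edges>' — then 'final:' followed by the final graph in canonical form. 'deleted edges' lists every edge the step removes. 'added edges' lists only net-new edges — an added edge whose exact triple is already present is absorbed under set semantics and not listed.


step 1: rule r1; match: 0->6, 1->16, 2->1; deleted nodes (none); deleted edges (6,16,b2); added nodes (none); added edges (6,1,b1); (6,16,b1); result: nodes: 0:c, 1:a, 2:c, 4:c, 6:a, 10:c, 15:c, 16:b edges: (1,6,b1); (4,2,b2); (4,6,b1); (6,1,b1); (6,16,b1); (10,0,b1); (10,15,b2); (15,6,b1); (16,2,b1)
step 2: rule r2; match: 0->10, 1->0, 2->16; deleted nodes 0; deleted edges (10,0,b1); added nodes (none); added edges (10,16,b1); result: nodes: 1:a, 2:c, 4:c, 6:a, 10:c, 15:c, 16:b edges: (1,6,b1); (4,2,b2); (4,6,b1); (6,1,b1); (6,16,b1); (10,15,b2); (10,16,b1); (15,6,b1); (16,2,b1)
final:
nodes: 1:a, 2:c, 4:c, 6:a, 10:c, 15:c, 16:b
edges: (1,6,b1); (4,2,b2); (4,6,b1); (6,1,b1); (6,16,b1); (10,15,b2); (10,16,b1); (15,6,b1); (16,2,b1)


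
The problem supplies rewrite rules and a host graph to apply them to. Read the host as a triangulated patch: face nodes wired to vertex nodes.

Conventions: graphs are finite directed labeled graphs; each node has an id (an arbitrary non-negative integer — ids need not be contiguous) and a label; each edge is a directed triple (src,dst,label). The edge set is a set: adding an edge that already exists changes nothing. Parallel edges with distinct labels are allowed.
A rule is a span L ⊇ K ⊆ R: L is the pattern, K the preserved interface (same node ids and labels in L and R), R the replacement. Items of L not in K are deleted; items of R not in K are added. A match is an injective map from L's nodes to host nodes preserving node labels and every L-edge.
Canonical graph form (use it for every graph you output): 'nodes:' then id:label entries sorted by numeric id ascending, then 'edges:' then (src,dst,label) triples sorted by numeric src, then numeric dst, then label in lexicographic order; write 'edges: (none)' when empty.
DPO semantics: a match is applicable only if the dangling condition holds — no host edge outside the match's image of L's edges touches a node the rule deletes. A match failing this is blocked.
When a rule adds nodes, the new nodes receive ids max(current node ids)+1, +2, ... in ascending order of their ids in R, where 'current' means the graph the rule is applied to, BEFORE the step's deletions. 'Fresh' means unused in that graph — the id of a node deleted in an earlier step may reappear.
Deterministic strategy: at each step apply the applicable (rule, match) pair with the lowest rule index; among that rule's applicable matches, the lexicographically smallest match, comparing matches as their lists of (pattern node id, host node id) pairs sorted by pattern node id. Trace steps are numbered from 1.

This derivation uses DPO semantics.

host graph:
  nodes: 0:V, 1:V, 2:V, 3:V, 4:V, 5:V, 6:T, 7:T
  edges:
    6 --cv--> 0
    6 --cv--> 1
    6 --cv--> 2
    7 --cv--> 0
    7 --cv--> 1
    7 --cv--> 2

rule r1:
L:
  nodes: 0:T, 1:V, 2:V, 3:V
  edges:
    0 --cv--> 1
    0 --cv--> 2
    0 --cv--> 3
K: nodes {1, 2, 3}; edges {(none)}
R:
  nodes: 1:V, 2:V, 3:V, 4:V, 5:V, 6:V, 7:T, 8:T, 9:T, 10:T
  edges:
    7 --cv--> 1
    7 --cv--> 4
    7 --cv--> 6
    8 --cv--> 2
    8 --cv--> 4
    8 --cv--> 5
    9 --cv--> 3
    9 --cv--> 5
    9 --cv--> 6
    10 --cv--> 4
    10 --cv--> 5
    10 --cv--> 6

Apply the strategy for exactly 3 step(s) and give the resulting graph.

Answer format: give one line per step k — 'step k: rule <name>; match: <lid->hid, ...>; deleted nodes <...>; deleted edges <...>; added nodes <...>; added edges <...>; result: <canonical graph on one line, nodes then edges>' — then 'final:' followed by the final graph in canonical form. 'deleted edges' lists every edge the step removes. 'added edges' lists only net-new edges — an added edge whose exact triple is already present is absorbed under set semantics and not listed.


step 1: rule r1; match: 0->6, 1->0, 2->1, 3->2; deleted nodes 6; deleted edges (6,0,cv); (6,1,cv); (6,2,cv); added nodes 8, 9, 10, 11, 12, 13, 14; added edges (11,0,cv); (11,8,cv); (11,10,cv); (12,1,cv); (12,8,cv); (12,9,cv); (13,2,cv); (13,9,cv); (13,10,cv); (14,8,cv); (14,9,cv); (14,10,cv); result: nodes: 0:V, 1:V, 2:V, 3:V, 4:V, 5:V, 7:T, 8:V, 9:V, 10:V, 11:T, 12:T, 13:T, 14:T edges: (7,0,cv); (7,1,cv); (7,2,cv); (11,0,cv); (11,8,cv); (11,10,cv); (12,1,cv); (12,8,cv); (12,9,cv); (13,2,cv); (13,9,cv); (13,10,cv); (14,8,cv); (14,9,cv); (14,10,cv)
step 2: rule r1; match: 0->7, 1->0, 2->1, 3->2; deleted nodes 7; deleted edges (7,0,cv); (7,1,cv); (7,2,cv); added nodes 15, 16, 17, 18, 19, 20, 21; added edges (18,0,cv); (18,15,cv); (18,17,cv); (19,1,cv); (19,15,cv); (19,16,cv); (20,2,cv); (20,16,cv); (20,17,cv); (21,15,cv); (21,16,cv); (21,17,cv); result: nodes: 0:V, 1:V, 2:V, 3:V, 4:V, 5:V, 8:V, 9:V, 10:V, 11:T, 12:T, 13:T, 14:T, 15:V, 16:V, 17:V, 18:T, 19:T, 20:T, 21:T edges: (11,0,cv); (11,8,cv); (11,10,cv); (12,1,cv); (12,8,cv); (12,9,cv); (13,2,cv); (13,9,cv); (13,10,cv); (14,8,cv); (14,9,cv); (14,10,cv); (18,0,cv); (18,15,cv); (18,17,cv); (19,1,cv); (19,15,cv); (19,16,cv); (20,2,cv); (20,16,cv); (20,17,cv); (21,15,cv); (21,16,cv); (21,17,cv)
step 3: rule r1; match: 0->11, 1->0, 2->8, 3->10; deleted nodes 11; deleted edges (11,0,cv); (11,8,cv); (11,10,cv); added nodes 22, 23, 24, 25, 26, 27, 28; added edges (25,0,cv); (25,22,cv); (25,24,cv); (26,8,cv); (26,22,cv); (26,23,cv); (27,10,cv); (27,23,cv); (27,24,cv); (28,22,cv); (28,23,cv); (28,24,cv); result: nodes: 0:V, 1:V, 2:V, 3:V, 4:V, 5:V, 8:V, 9:V, 10:V, 12:T, 13:T, 14:T, 15:V, 16:V, 17:V, 18:T, 19:T, 20:T, 21:T, 22:V, 23:V, 24:V, 25:T, 26:T, 27:T, 28:T edges: (12,1,cv); (12,8,cv); (12,9,cv); (13,2,cv); (13,9,cv); (13,10,cv); (14,8,cv); (14,9,cv); (14,10,cv); (18,0,cv); (18,15,cv); (18,17,cv); (19,1,cv); (19,15,cv); (19,16,cv); (20,2,cv); (20,16,cv); (20,17,cv); (21,15,cv); (21,16,cv); (21,17,cv); (25,0,cv); (25,22,cv); (25,24,cv); (26,8,cv); (26,22,cv); (26,23,cv); (27,10,cv); (27,23,cv); (27,24,cv); (28,22,cv); (28,23,cv); (28,24,cv)
final:
nodes: 0:V, 1:V, 2:V, 3:V, 4:V, 5:V, 8:V, 9:V, 10:V, 12:T, 13:T, 14:T, 15:V, 16:V, 17:V, 18:T, 19:T, 20:T, 21:T, 22:V, 23:V, 24:V, 25:T, 26:T, 27:T, 28:T
edges: (12,1,cv); (12,8,cv); (12,9,cv); (13,2,cv); (13,9,cv); (13,10,cv); (14,8,cv); (14,9,cv); (14,10,cv); (18,0,cv); (18,15,cv); (18,17,cv); (19,1,cv); (19,15,cv); (19,16,cv); (20,2,cv); (20,16,cv); (20,17,cv); (21,15,cv); (21,16,cv); (21,17,cv); (25,0,cv); (25,22,cv); (25,24,cv); (26,8,cv); (26,22,cv); (26,23,cv); (27,10,cv); (27,23,cv); (27,24,cv); (28,22,cv); (28,23,cv); (28,24,cv)
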